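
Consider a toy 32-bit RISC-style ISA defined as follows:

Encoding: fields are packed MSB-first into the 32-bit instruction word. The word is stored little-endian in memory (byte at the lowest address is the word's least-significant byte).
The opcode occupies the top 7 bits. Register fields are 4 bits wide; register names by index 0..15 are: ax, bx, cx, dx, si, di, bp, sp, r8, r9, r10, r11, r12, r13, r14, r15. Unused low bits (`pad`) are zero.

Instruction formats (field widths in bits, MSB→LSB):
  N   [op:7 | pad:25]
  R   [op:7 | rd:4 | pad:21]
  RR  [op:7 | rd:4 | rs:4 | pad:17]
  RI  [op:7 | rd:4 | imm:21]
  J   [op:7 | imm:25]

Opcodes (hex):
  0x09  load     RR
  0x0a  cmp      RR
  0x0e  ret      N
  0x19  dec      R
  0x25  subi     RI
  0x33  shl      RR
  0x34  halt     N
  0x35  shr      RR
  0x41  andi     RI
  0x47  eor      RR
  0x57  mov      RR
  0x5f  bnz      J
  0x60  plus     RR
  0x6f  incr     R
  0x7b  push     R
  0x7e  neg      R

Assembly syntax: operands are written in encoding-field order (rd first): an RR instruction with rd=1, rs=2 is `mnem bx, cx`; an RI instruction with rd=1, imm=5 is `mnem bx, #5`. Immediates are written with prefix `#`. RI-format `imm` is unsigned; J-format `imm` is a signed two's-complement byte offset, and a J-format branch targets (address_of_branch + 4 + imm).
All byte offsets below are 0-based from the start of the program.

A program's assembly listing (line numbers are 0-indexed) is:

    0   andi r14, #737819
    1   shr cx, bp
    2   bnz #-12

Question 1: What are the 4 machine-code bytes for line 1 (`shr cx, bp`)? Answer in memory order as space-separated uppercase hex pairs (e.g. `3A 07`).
00 00 4C 6A

line 1 (shr): pack op=0x35:7|rd=2:4|rs=6:4|pad=0:17 = 0x6a4c0000; little→ 00 00 4c 6a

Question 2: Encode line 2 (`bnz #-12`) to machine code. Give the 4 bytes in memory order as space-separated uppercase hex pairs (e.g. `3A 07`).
2. bnz fields op=0x5f:7|imm=-12:25 → word bffffff4h → f4 ff ff bf

F4 FF FF BF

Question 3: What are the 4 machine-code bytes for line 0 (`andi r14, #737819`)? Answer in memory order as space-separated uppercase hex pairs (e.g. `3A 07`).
1B 42 CB 83

L0: andi op=0x41:7|rd=14:4|imm=737819:21 ⇒ 0x83cb421b ⇒ little 1b 42 cb 83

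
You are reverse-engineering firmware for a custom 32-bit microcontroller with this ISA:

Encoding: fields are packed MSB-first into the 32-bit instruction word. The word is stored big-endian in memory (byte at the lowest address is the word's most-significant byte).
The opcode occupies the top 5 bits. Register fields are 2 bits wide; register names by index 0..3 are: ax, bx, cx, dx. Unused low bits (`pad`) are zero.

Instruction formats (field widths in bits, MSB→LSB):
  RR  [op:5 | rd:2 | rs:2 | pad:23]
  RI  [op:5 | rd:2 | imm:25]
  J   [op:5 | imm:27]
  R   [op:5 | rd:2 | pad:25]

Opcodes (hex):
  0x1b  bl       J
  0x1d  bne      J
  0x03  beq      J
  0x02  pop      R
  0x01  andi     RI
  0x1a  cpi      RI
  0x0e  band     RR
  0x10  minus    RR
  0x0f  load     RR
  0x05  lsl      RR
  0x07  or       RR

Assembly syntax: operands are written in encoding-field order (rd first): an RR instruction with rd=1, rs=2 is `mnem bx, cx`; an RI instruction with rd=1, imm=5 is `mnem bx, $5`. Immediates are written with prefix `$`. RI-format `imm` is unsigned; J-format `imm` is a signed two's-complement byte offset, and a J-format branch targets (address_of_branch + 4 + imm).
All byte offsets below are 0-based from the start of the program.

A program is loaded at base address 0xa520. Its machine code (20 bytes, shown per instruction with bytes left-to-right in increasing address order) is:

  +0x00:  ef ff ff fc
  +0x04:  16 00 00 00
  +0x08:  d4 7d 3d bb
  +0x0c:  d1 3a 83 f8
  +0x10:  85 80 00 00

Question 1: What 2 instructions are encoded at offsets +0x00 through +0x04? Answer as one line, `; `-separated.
[00] ef ff ff fc → 0xeffffffc
  op=0xeffffffc>>27=0x1d ⇒ bne (J)
  imm: (w>>0)&0x7ffffff=0x7fffffc (s27→-4) → $-4
[04] 16 00 00 00 → 0x16000000
  op=0x16000000>>27=0x2 ⇒ pop (R)
  rd: (w>>25)&0x3=0x3 → dx

bne $-4; pop dx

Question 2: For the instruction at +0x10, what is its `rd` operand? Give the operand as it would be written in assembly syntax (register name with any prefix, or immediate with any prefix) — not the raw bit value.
+0x10: 85 80 00 00 ⇒ word 0x85800000 (big)
  op=0x85800000>>27=0x10 ⇒ minus (RR)
  rd: (w>>25)&0x3=0x2 → cx
  rs: (w>>23)&0x3=0x3 → dx

cx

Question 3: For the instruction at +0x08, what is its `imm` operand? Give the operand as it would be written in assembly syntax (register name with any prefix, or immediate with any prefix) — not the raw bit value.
+0x08: d4 7d 3d bb ⇒ word 0xd47d3dbb (big)
  op=0xd47d3dbb>>27=0x1a ⇒ cpi (RI)
  [26:25] rd=2 = cx
  [24:0] imm=8207803 = $8207803

$8207803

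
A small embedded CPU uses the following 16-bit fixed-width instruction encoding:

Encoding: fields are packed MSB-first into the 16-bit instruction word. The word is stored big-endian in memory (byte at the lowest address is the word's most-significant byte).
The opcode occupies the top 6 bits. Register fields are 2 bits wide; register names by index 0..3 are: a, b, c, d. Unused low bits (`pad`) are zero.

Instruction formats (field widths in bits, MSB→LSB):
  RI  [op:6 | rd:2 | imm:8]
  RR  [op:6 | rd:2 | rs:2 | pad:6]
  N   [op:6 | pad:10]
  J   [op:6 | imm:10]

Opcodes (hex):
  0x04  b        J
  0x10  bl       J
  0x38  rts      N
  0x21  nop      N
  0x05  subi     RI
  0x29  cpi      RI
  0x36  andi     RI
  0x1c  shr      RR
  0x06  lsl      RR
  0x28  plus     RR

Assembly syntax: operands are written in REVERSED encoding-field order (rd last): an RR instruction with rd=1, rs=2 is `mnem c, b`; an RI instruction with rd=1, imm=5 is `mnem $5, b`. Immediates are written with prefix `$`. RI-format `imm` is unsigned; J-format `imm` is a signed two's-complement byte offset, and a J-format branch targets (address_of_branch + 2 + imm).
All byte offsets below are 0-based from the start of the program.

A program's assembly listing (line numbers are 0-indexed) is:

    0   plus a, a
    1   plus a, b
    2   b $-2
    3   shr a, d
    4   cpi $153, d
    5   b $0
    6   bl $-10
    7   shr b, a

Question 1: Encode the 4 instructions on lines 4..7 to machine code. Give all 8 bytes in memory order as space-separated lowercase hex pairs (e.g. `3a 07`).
a7 99 10 00 43 f6 70 40

L4: cpi op=0x29:6|rd=3:2|imm=153:8 ⇒ 0xa799 ⇒ big a7 99
L5: b op=0x4:6|imm=0:10 ⇒ 0x1000 ⇒ big 10 00
L6: bl op=0x10:6|imm=-10:10 ⇒ 0x43f6 ⇒ big 43 f6
L7: shr op=0x1c:6|rd=0:2|rs=1:2|pad=0:6 ⇒ 0x7040 ⇒ big 70 40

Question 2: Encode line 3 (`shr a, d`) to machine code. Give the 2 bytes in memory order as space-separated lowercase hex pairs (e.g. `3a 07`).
73 00

line 3 (shr): pack op=0x1c:6|rd=3:2|rs=0:2|pad=0:6 = 0x7300; big→ 73 00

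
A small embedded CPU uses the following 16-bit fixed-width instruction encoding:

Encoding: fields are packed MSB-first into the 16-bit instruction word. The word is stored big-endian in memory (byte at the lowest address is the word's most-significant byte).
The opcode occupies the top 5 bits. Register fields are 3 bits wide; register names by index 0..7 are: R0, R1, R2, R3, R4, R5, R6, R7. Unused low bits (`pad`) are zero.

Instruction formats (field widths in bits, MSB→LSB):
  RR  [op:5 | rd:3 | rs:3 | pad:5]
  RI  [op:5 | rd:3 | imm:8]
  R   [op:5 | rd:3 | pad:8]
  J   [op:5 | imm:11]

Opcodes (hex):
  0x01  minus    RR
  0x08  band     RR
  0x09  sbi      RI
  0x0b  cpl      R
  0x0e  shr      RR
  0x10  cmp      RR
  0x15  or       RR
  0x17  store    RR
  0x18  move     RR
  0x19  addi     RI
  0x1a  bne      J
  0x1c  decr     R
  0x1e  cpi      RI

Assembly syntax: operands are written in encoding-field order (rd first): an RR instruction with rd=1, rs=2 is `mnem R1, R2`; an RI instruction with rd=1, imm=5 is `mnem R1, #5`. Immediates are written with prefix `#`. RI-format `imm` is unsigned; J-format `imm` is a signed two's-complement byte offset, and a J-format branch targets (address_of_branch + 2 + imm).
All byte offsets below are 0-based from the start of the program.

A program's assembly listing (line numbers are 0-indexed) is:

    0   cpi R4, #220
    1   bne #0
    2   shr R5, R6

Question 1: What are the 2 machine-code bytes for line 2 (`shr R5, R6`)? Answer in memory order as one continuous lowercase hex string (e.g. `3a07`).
75c0

line 2 (shr): pack op=0xe:5|rd=5:3|rs=6:3|pad=0:5 = 0x75c0; big→ 75 c0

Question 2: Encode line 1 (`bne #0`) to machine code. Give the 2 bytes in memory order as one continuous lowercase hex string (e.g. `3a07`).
L1: bne op=0x1a:5|imm=0:11 ⇒ 0xd000 ⇒ big d0 00

d000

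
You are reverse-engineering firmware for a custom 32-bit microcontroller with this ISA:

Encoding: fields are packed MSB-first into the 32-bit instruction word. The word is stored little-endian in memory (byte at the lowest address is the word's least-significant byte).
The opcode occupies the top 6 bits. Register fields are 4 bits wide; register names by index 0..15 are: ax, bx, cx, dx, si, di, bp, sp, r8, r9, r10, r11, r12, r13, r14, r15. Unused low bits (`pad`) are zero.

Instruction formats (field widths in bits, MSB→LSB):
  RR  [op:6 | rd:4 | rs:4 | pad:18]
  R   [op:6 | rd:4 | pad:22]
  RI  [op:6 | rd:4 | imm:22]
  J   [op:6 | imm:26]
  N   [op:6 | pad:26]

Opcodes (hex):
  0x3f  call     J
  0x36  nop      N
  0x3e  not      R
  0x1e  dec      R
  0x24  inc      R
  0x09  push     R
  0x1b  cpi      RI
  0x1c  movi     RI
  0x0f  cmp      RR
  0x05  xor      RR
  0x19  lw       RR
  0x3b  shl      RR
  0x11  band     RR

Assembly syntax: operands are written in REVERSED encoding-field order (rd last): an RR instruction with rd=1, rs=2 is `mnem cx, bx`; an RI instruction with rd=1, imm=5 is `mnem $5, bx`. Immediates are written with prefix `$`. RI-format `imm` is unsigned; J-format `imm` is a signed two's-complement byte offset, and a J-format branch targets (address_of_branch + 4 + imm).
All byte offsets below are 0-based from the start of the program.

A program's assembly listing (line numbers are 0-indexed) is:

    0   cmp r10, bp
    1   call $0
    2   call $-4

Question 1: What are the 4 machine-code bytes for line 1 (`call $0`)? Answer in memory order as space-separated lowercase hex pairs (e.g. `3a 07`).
00 00 00 fc

1. call fields op=0x3f:6|imm=0:26 → word fc000000h → 00 00 00 fc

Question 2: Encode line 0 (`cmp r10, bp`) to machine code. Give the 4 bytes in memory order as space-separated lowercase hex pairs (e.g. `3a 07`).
line 0 (cmp): pack op=0xf:6|rd=6:4|rs=10:4|pad=0:18 = 0x3da80000; little→ 00 00 a8 3d

00 00 a8 3d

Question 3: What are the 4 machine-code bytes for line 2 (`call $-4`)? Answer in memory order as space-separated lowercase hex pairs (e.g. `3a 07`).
fc ff ff ff

2. call fields op=0x3f:6|imm=-4:26 → word fffffffch → fc ff ff ff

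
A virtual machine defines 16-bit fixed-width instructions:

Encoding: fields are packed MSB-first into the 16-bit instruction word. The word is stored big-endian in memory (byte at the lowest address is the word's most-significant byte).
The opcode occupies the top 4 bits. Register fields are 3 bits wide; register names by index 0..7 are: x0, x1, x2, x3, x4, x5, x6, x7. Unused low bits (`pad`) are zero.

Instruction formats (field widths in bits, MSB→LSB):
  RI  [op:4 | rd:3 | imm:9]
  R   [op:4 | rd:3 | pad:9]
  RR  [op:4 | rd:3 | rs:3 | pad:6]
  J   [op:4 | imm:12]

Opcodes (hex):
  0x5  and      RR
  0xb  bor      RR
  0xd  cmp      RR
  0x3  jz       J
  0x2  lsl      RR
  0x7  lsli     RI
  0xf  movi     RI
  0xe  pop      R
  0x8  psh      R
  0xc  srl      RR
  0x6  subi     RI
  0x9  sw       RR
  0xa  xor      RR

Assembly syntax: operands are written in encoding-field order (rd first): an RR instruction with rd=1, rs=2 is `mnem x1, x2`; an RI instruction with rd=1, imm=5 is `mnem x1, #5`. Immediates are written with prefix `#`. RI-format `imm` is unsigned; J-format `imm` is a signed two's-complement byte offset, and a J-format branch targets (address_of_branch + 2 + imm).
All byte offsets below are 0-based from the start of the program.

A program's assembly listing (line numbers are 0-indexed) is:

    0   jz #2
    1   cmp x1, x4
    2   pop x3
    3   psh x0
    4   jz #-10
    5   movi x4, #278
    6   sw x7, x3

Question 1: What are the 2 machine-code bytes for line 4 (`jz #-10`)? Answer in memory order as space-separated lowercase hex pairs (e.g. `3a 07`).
4. jz fields op=0x3:4|imm=-10:12 → word 3ff6h → 3f f6

3f f6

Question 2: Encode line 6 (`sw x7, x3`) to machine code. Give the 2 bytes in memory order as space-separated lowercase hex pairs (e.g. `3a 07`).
L6: sw op=0x9:4|rd=7:3|rs=3:3|pad=0:6 ⇒ 0x9ec0 ⇒ big 9e c0

9e c0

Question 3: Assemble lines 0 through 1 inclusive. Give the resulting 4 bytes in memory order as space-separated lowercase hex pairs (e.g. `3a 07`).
30 02 d3 00

line 0 (jz): pack op=0x3:4|imm=2:12 = 0x3002; big→ 30 02
line 1 (cmp): pack op=0xd:4|rd=1:3|rs=4:3|pad=0:6 = 0xd300; big→ d3 00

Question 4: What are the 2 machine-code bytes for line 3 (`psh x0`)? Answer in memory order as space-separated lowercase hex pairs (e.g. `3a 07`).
80 00

3. psh fields op=0x8:4|rd=0:3|pad=0:9 → word 8000h → 80 00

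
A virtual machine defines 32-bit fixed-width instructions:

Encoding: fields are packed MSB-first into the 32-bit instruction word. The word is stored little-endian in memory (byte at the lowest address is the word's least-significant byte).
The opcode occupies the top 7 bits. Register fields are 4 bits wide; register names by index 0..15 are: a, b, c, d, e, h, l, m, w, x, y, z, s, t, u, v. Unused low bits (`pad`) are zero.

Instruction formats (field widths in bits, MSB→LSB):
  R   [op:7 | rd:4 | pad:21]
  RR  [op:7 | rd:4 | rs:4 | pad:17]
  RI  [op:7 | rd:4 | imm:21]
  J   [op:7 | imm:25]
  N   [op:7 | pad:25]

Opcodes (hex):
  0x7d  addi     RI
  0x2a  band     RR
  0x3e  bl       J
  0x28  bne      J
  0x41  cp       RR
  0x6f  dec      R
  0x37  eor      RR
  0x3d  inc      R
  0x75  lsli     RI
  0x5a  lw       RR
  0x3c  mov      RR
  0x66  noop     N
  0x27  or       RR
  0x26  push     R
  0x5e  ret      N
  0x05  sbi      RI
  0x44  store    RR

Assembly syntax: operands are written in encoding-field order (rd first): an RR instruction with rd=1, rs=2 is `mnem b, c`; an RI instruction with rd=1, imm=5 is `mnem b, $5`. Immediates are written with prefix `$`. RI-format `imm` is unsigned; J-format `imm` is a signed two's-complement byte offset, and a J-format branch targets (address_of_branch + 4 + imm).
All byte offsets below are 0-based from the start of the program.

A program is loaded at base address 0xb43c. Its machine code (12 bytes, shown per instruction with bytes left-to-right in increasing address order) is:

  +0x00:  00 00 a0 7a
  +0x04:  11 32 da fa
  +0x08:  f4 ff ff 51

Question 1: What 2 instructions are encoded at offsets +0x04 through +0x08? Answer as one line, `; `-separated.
addi l, $1716753; bne $-12

+0x04: 11 32 da fa ⇒ word 0xfada3211 (little)
  top 7b → 0x7d → addi [RI]
  [24:21] rd=6 = l
  [20:0] imm=1716753 = $1716753
+0x08: f4 ff ff 51 ⇒ word 0x51fffff4 (little)
  top 7b → 0x28 → bne [J]
  [24:0] imm=33554420 (s25→-12) = $-12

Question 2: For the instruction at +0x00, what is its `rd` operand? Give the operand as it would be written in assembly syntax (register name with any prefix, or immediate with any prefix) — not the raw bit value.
h

@+00  little-endian(00 00 a0 7a) = 0x7aa00000
  top 7b → 0x3d → inc [R]
  rd: (w>>21)&0xf=0x5 → h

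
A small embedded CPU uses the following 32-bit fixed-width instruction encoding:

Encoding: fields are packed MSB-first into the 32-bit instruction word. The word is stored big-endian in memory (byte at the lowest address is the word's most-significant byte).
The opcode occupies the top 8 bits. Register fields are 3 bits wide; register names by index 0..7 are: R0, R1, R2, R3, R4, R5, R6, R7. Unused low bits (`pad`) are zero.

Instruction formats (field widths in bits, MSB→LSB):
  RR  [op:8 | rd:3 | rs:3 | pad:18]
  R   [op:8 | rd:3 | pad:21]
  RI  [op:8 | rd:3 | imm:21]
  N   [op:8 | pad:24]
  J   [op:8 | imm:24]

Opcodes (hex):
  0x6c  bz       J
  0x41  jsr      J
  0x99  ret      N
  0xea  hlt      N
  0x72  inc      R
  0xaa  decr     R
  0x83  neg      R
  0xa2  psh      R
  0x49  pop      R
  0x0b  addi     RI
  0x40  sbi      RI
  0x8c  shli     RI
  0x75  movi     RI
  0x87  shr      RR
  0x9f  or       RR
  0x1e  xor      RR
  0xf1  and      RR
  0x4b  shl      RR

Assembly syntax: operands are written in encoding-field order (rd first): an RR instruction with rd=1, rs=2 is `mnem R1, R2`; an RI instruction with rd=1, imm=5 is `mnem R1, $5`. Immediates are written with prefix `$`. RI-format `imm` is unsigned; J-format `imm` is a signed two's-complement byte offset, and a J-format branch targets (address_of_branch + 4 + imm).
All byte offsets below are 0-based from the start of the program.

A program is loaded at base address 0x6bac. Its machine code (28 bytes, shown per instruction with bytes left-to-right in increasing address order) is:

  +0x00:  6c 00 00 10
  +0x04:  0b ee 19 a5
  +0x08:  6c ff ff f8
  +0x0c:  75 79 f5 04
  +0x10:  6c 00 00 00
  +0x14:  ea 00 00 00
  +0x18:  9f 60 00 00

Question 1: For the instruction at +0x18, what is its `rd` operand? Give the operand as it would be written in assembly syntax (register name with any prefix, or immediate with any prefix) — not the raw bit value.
[18] 9f 60 00 00 → 0x9f600000
  op=0x9f600000>>24=0x9f ⇒ or (RR)
  [23:21] rd=3 = R3
  [20:18] rs=0 = R0

R3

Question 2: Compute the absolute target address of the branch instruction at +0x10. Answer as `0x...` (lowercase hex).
[10] 6c 00 00 00 → 0x6c000000
  op=0x6c000000>>24=0x6c ⇒ bz (J)
  [23:0] imm=0 = $0
  target = base 0x6bac + off 0x10 + 4 + imm 0 = 0x6bc0

0x6bc0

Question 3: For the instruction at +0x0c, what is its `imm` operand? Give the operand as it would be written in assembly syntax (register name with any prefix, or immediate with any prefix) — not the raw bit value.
$1701124

@+0c  big-endian(75 79 f5 04) = 0x7579f504
  opcode bits[31:24]=0x75: movi/RI
  rd: (w>>21)&0x7=0x3 → R3
  imm: (w>>0)&0x1fffff=0x19f504 → $1701124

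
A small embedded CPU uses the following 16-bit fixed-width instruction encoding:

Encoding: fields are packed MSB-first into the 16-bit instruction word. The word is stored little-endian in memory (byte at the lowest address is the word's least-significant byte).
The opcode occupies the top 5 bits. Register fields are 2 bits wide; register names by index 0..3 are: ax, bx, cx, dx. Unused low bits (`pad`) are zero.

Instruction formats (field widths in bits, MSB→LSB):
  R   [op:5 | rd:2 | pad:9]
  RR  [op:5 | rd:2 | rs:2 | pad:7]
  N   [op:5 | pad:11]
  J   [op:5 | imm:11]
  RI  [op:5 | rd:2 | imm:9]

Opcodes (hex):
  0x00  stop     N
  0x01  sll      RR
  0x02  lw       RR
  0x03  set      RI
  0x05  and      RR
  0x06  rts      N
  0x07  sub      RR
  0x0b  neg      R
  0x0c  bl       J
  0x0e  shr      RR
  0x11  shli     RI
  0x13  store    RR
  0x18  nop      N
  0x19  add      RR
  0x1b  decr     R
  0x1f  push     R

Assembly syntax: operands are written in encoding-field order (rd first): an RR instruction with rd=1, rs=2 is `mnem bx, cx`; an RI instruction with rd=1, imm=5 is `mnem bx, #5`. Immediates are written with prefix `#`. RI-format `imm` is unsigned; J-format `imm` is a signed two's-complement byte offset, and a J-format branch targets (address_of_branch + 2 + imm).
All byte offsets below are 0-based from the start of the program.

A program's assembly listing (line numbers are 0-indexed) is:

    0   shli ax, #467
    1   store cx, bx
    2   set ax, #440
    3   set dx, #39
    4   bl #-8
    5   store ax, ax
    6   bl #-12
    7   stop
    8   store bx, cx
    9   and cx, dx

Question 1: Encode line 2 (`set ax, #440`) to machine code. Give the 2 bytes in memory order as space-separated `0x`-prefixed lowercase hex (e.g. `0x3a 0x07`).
2. set fields op=0x3:5|rd=0:2|imm=440:9 → word 19b8h → b8 19

0xb8 0x19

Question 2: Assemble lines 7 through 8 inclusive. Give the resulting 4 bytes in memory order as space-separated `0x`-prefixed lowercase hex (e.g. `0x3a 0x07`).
7. stop fields op=0x0:5|pad=0:11 → word 0000h → 00 00
8. store fields op=0x13:5|rd=1:2|rs=2:2|pad=0:7 → word 9b00h → 00 9b

0x00 0x00 0x00 0x9b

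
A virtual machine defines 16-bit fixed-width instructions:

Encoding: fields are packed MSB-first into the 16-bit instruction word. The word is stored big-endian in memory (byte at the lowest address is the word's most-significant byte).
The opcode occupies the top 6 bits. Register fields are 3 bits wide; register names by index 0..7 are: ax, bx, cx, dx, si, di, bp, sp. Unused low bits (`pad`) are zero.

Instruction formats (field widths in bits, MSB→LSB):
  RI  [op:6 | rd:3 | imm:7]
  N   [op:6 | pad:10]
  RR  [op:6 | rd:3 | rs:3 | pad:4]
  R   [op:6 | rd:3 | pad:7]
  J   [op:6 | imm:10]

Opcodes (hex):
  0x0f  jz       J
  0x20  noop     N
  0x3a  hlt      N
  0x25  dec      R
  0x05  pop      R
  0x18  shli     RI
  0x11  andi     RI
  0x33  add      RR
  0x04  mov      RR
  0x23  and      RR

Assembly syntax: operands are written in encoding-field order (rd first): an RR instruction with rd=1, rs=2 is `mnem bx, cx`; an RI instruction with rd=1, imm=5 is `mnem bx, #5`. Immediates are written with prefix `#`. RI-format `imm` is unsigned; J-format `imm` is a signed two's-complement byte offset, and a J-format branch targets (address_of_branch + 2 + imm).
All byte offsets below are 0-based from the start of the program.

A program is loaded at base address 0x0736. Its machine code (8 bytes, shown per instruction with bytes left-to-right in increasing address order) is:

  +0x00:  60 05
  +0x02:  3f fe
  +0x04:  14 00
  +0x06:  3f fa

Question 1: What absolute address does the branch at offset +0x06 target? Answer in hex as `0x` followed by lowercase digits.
0x0738

off 0x06: read 3f fa as big → 0x3ffa
  opcode bits[15:10]=0xf: jz/J
  [9:0] imm=1018 (s10→-6) = #-6
  target = base 0x0736 + off 0x06 + 2 + imm -6 = 0x0738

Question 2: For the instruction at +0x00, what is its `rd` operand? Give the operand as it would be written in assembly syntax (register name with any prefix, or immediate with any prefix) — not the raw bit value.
ax

@+00  big-endian(60 05) = 0x6005
  op=0x6005>>10=0x18 ⇒ shli (RI)
  [9:7] rd=0 = ax
  [6:0] imm=5 = #5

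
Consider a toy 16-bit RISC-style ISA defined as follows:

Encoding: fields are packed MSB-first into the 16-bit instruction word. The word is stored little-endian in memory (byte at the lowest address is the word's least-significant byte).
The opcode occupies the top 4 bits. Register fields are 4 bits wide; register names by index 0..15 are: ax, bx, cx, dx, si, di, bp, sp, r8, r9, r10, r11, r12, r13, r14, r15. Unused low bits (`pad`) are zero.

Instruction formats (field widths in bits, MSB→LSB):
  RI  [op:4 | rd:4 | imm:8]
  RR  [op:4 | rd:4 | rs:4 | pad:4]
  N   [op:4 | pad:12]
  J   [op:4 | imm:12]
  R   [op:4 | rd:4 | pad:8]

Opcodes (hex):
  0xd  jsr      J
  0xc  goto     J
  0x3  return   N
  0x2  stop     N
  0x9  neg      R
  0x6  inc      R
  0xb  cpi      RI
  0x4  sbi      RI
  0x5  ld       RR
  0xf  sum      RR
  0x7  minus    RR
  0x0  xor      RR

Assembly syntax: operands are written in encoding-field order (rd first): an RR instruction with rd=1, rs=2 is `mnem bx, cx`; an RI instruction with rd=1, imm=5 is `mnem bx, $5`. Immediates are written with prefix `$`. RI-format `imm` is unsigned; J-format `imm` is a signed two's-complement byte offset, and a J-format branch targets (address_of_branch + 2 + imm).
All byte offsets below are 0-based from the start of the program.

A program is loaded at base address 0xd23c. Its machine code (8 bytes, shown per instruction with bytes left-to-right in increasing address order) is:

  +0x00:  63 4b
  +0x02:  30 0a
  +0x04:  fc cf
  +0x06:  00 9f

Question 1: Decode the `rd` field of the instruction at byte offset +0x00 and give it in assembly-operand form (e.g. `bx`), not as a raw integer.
off 0x00: read 63 4b as little → 0x4b63
  top 4b → 0x4 → sbi [RI]
  rd@[11:8]=0xb ⇒ r11
  imm@[7:0]=0x63 ⇒ $99

r11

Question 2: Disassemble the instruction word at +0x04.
goto $-4

[04] fc cf → 0xcffc
  op=0xcffc>>12=0xc ⇒ goto (J)
  imm@[11:0]=0xffc (s12→-4) ⇒ $-4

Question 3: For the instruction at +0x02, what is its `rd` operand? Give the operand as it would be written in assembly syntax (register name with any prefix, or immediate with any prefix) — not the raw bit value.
off 0x02: read 30 0a as little → 0x0a30
  op=0x0a30>>12=0x0 ⇒ xor (RR)
  rd: (w>>8)&0xf=0xa → r10
  rs: (w>>4)&0xf=0x3 → dx

r10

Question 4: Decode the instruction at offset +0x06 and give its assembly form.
neg r15

[06] 00 9f → 0x9f00
  top 4b → 0x9 → neg [R]
  rd@[11:8]=0xf ⇒ r15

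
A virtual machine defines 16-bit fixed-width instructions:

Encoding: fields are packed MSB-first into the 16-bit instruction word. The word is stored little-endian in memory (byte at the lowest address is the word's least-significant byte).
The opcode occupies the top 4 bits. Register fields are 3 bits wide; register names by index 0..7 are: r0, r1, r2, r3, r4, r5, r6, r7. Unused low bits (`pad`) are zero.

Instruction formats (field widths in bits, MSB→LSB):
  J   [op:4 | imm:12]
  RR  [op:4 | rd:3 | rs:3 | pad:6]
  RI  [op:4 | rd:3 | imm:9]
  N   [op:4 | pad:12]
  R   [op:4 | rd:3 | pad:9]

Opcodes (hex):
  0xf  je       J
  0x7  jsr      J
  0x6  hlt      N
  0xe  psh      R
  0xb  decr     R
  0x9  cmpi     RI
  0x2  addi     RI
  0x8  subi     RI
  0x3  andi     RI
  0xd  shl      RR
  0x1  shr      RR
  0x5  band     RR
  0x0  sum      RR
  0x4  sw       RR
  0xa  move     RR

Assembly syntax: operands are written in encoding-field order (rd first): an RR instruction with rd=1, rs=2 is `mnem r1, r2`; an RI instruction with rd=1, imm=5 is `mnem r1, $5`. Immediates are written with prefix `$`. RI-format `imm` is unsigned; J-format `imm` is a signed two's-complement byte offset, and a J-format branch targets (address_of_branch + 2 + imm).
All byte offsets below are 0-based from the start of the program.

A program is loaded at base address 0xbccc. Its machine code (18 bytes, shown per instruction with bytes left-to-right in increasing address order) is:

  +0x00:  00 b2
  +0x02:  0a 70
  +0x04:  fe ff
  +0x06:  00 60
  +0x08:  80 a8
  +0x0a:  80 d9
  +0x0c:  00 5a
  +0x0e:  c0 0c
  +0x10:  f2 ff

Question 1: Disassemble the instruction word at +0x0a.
[0a] 80 d9 → 0xd980
  top 4b → 0xd → shl [RR]
  rd@[11:9]=0x4 ⇒ r4
  rs@[8:6]=0x6 ⇒ r6

shl r4, r6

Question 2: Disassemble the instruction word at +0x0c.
+0x0c: 00 5a ⇒ word 0x5a00 (little)
  top 4b → 0x5 → band [RR]
  rd@[11:9]=0x5 ⇒ r5
  rs@[8:6]=0x0 ⇒ r0

band r5, r0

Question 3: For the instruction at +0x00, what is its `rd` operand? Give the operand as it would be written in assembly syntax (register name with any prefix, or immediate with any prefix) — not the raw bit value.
off 0x00: read 00 b2 as little → 0xb200
  opcode bits[15:12]=0xb: decr/R
  rd@[11:9]=0x1 ⇒ r1

r1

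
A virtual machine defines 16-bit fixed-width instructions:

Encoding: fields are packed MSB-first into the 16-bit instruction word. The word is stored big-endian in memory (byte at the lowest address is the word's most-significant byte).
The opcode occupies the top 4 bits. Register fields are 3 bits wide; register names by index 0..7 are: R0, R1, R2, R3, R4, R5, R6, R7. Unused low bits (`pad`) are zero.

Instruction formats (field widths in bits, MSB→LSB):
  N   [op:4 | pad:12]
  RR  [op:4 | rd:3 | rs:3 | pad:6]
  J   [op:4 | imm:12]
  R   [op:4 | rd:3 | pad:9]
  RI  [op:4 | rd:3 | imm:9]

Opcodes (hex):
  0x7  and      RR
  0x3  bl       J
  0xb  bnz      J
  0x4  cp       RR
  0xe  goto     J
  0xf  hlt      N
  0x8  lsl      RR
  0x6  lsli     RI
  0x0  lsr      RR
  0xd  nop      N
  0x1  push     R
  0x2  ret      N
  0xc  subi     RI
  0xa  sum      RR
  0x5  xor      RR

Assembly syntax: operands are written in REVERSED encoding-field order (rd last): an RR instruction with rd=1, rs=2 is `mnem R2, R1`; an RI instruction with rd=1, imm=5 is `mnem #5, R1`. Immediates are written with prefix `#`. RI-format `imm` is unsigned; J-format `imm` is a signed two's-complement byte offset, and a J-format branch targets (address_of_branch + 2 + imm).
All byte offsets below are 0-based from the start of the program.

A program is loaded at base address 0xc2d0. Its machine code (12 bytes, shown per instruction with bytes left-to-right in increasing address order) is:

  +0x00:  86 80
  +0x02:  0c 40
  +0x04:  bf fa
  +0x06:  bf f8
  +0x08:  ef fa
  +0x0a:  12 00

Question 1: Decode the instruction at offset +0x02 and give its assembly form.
lsr R1, R6

off 0x02: read 0c 40 as big → 0x0c40
  top 4b → 0x0 → lsr [RR]
  [11:9] rd=6 = R6
  [8:6] rs=1 = R1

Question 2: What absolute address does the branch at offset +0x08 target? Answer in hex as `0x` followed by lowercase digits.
+0x08: ef fa ⇒ word 0xeffa (big)
  op=0xeffa>>12=0xe ⇒ goto (J)
  imm: (w>>0)&0xfff=0xffa (s12→-6) → #-6
  target = base 0xc2d0 + off 0x08 + 2 + imm -6 = 0xc2d4

0xc2d4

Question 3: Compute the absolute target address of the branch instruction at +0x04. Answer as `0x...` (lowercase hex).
0xc2d0

[04] bf fa → 0xbffa
  opcode bits[15:12]=0xb: bnz/J
  imm: (w>>0)&0xfff=0xffa (s12→-6) → #-6
  target = base 0xc2d0 + off 0x04 + 2 + imm -6 = 0xc2d0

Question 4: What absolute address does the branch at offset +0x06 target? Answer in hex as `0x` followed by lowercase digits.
0xc2d0

[06] bf f8 → 0xbff8
  opcode bits[15:12]=0xb: bnz/J
  [11:0] imm=4088 (s12→-8) = #-8
  target = base 0xc2d0 + off 0x06 + 2 + imm -8 = 0xc2d0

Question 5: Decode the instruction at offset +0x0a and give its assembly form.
@+0a  big-endian(12 00) = 0x1200
  op=0x1200>>12=0x1 ⇒ push (R)
  rd@[11:9]=0x1 ⇒ R1

push R1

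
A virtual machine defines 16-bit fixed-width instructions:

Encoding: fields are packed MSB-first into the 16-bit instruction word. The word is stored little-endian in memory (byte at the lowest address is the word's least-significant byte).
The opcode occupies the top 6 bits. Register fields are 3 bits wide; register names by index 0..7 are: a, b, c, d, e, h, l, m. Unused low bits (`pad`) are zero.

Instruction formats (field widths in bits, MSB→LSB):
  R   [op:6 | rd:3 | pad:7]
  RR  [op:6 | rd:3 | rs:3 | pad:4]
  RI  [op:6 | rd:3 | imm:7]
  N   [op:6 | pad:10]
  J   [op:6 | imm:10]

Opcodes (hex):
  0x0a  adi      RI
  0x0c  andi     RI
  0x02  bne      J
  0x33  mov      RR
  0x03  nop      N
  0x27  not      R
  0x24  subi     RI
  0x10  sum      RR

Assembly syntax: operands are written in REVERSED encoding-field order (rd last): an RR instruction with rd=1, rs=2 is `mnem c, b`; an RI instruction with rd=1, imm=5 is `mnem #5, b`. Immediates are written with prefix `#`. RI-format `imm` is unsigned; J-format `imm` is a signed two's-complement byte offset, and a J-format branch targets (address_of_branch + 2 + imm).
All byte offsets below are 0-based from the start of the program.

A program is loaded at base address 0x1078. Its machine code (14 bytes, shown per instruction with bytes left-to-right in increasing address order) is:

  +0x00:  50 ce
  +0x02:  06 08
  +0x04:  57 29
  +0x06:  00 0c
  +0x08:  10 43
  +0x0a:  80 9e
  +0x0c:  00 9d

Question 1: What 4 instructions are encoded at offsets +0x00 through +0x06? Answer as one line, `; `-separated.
mov h, e; bne #6; adi #87, c; nop

@+00  little-endian(50 ce) = 0xce50
  top 6b → 0x33 → mov [RR]
  rd@[9:7]=0x4 ⇒ e
  rs@[6:4]=0x5 ⇒ h
@+02  little-endian(06 08) = 0x0806
  top 6b → 0x2 → bne [J]
  imm@[9:0]=0x6 ⇒ #6
@+04  little-endian(57 29) = 0x2957
  top 6b → 0xa → adi [RI]
  rd@[9:7]=0x2 ⇒ c
  imm@[6:0]=0x57 ⇒ #87
@+06  little-endian(00 0c) = 0x0c00
  top 6b → 0x3 → nop [N]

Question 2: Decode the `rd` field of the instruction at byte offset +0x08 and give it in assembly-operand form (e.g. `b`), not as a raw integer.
off 0x08: read 10 43 as little → 0x4310
  op=0x4310>>10=0x10 ⇒ sum (RR)
  rd@[9:7]=0x6 ⇒ l
  rs@[6:4]=0x1 ⇒ b

l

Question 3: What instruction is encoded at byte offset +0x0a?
@+0a  little-endian(80 9e) = 0x9e80
  op=0x9e80>>10=0x27 ⇒ not (R)
  rd: (w>>7)&0x7=0x5 → h

not h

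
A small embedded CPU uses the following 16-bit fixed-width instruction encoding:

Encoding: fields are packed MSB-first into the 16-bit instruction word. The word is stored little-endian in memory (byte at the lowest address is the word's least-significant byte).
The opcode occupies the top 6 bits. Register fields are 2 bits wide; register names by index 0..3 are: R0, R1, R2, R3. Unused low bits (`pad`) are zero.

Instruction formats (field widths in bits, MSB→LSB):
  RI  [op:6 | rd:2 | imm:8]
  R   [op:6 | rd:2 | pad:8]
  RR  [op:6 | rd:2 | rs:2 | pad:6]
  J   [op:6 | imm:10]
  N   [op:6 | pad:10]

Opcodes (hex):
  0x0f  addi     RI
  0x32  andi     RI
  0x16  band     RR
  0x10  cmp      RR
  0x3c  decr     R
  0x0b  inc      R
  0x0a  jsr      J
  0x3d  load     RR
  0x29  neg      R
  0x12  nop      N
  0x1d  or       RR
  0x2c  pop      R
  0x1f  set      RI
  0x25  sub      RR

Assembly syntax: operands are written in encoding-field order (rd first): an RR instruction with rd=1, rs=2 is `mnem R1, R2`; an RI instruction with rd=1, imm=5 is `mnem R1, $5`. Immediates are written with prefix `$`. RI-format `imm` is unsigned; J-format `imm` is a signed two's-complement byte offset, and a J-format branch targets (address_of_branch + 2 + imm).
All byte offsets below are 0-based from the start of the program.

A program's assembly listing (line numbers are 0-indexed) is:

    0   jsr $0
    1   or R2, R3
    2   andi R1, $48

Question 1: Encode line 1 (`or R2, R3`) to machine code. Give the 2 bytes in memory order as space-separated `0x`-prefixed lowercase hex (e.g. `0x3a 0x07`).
line 1 (or): pack op=0x1d:6|rd=2:2|rs=3:2|pad=0:6 = 0x76c0; little→ c0 76

0xc0 0x76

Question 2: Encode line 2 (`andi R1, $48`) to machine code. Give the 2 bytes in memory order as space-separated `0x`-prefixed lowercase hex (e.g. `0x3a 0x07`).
0x30 0xc9

line 2 (andi): pack op=0x32:6|rd=1:2|imm=48:8 = 0xc930; little→ 30 c9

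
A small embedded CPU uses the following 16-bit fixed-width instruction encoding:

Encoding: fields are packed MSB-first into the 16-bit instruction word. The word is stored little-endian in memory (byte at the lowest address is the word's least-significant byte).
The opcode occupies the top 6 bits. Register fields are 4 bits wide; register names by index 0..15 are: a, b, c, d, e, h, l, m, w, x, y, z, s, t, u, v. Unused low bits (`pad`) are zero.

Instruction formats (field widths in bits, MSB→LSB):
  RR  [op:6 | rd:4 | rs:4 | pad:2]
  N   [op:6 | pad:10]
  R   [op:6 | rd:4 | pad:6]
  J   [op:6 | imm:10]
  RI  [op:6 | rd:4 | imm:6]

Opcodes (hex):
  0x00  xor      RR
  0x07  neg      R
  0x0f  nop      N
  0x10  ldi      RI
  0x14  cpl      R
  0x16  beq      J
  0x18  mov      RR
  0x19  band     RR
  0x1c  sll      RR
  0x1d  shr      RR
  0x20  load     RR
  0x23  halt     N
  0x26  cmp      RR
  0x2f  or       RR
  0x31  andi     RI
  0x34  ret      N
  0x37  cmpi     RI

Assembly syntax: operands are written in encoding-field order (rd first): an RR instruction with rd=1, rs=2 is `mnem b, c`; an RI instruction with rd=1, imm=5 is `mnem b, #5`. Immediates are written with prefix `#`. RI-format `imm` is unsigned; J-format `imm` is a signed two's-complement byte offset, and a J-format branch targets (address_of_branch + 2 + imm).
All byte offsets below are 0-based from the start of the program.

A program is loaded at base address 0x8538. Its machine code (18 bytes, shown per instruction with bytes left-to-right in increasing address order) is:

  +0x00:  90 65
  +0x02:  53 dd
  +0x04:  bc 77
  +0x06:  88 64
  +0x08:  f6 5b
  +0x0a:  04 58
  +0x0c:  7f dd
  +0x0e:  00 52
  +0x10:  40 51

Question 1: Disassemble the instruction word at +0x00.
[00] 90 65 → 0x6590
  opcode bits[15:10]=0x19: band/RR
  rd@[9:6]=0x6 ⇒ l
  rs@[5:2]=0x4 ⇒ e

band l, e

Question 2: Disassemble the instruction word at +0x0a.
beq #4

[0a] 04 58 → 0x5804
  op=0x5804>>10=0x16 ⇒ beq (J)
  imm@[9:0]=0x4 ⇒ #4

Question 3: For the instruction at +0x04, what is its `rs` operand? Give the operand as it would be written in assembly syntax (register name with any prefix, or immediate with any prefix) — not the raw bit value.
v

@+04  little-endian(bc 77) = 0x77bc
  top 6b → 0x1d → shr [RR]
  [9:6] rd=14 = u
  [5:2] rs=15 = v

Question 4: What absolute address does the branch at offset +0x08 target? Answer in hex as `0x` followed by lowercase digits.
+0x08: f6 5b ⇒ word 0x5bf6 (little)
  opcode bits[15:10]=0x16: beq/J
  [9:0] imm=1014 (s10→-10) = #-10
  target = base 0x8538 + off 0x08 + 2 + imm -10 = 0x8538

0x8538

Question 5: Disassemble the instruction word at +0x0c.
[0c] 7f dd → 0xdd7f
  op=0xdd7f>>10=0x37 ⇒ cmpi (RI)
  rd@[9:6]=0x5 ⇒ h
  imm@[5:0]=0x3f ⇒ #63

cmpi h, #63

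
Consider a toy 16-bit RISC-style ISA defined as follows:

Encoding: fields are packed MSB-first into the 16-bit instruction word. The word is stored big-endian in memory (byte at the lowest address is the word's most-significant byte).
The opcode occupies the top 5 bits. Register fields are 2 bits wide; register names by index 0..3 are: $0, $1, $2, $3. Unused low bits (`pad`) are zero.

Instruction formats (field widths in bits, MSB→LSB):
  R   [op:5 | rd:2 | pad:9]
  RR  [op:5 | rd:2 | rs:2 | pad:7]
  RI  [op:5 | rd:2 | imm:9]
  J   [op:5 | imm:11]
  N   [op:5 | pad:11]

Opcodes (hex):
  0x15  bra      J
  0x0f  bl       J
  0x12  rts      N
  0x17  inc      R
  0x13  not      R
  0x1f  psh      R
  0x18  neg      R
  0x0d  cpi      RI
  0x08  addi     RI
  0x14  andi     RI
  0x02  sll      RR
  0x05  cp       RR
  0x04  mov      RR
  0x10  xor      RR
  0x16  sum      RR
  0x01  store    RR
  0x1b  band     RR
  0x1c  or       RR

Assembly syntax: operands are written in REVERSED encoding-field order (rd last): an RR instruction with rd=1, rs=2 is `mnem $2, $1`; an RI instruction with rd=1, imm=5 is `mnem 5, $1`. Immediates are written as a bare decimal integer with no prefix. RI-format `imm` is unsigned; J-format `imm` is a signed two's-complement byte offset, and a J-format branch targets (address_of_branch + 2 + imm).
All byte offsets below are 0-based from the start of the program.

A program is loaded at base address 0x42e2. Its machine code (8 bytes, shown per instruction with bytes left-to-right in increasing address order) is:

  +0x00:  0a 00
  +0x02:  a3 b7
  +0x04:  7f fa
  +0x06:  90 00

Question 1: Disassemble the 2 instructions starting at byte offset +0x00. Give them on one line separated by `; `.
[00] 0a 00 → 0x0a00
  op=0x0a00>>11=0x1 ⇒ store (RR)
  rd@[10:9]=0x1 ⇒ $1
  rs@[8:7]=0x0 ⇒ $0
[02] a3 b7 → 0xa3b7
  op=0xa3b7>>11=0x14 ⇒ andi (RI)
  rd@[10:9]=0x1 ⇒ $1
  imm@[8:0]=0x1b7 ⇒ 439

store $0, $1; andi 439, $1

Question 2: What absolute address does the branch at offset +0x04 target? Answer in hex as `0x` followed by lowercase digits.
0x42e2

off 0x04: read 7f fa as big → 0x7ffa
  opcode bits[15:11]=0xf: bl/J
  imm@[10:0]=0x7fa (s11→-6) ⇒ -6
  target = base 0x42e2 + off 0x04 + 2 + imm -6 = 0x42e2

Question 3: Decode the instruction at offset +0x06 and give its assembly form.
off 0x06: read 90 00 as big → 0x9000
  top 5b → 0x12 → rts [N]

rts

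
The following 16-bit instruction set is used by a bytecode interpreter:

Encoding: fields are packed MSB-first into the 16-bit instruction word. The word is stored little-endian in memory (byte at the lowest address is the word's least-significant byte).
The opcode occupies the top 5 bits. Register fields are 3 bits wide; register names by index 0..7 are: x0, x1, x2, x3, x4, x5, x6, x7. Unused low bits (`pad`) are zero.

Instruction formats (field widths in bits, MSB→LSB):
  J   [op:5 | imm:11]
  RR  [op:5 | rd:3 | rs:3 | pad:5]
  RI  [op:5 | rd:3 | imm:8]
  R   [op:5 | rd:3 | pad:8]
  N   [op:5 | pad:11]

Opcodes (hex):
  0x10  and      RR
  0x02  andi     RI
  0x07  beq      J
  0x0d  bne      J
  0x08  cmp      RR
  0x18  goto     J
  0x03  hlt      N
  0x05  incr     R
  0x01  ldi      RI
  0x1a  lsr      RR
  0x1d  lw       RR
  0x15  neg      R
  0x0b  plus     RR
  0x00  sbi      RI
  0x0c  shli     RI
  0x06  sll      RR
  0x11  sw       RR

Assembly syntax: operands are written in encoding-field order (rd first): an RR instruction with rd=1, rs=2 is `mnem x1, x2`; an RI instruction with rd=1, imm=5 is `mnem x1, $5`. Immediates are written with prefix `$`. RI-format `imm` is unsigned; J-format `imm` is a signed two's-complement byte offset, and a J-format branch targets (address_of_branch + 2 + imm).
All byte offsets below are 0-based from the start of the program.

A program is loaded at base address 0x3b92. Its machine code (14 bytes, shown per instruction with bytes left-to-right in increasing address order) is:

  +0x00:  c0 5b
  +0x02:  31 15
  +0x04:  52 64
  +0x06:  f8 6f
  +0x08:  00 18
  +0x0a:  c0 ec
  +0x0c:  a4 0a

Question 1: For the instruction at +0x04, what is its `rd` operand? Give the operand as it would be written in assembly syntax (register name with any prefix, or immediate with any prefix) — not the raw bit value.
x4

@+04  little-endian(52 64) = 0x6452
  op=0x6452>>11=0xc ⇒ shli (RI)
  rd@[10:8]=0x4 ⇒ x4
  imm@[7:0]=0x52 ⇒ $82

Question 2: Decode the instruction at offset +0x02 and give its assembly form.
andi x5, $49

[02] 31 15 → 0x1531
  opcode bits[15:11]=0x2: andi/RI
  rd@[10:8]=0x5 ⇒ x5
  imm@[7:0]=0x31 ⇒ $49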